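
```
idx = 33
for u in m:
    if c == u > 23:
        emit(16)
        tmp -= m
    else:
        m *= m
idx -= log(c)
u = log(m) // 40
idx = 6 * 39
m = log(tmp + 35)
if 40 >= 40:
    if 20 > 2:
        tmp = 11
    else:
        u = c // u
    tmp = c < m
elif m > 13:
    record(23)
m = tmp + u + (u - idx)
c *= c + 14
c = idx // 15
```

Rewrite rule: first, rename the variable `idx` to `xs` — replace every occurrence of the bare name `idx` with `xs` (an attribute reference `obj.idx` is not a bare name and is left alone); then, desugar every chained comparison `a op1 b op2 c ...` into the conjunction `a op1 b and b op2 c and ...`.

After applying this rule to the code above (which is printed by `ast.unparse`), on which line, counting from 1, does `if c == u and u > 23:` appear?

3

Transformed code:
xs = 33
for u in m:
    if c == u and u > 23:
        emit(16)
        tmp -= m
    else:
        m *= m
xs -= log(c)
u = log(m) // 40
xs = 6 * 39
m = log(tmp + 35)
if 40 >= 40:
    if 20 > 2:
        tmp = 11
    else:
        u = c // u
    tmp = c < m
elif m > 13:
    record(23)
m = tmp + u + (u - xs)
c *= c + 14
c = xs // 15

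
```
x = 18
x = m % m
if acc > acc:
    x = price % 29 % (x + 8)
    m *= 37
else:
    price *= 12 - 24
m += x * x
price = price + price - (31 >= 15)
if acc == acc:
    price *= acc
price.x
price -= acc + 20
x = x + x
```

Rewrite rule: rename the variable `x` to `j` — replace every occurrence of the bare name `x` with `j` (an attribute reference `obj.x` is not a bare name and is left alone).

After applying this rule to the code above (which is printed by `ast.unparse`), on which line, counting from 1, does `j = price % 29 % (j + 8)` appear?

4

Transformed code:
j = 18
j = m % m
if acc > acc:
    j = price % 29 % (j + 8)
    m *= 37
else:
    price *= 12 - 24
m += j * j
price = price + price - (31 >= 15)
if acc == acc:
    price *= acc
price.x
price -= acc + 20
j = j + j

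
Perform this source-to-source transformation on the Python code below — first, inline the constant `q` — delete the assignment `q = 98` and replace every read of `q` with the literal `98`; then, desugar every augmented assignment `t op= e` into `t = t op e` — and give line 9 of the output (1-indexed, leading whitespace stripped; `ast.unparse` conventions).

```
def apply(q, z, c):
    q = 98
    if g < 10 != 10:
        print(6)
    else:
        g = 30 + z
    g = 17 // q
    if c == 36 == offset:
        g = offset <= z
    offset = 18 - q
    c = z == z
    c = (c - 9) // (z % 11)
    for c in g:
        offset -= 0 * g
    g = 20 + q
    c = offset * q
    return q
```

offset = 18 - 98

Transformed code:
def apply(q, z, c):
    if g < 10 != 10:
        print(6)
    else:
        g = 30 + z
    g = 17 // 98
    if c == 36 == offset:
        g = offset <= z
    offset = 18 - 98
    c = z == z
    c = (c - 9) // (z % 11)
    for c in g:
        offset = offset - 0 * g
    g = 20 + 98
    c = offset * 98
    return 98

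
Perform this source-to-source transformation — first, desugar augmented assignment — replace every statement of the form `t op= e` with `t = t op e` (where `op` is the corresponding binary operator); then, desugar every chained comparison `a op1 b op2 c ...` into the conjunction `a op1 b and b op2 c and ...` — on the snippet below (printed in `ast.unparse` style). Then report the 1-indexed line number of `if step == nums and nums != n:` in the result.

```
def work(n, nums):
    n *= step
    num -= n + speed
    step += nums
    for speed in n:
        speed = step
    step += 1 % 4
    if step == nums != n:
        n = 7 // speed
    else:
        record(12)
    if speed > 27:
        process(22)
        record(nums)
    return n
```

8

Transformed code:
def work(n, nums):
    n = n * step
    num = num - (n + speed)
    step = step + nums
    for speed in n:
        speed = step
    step = step + 1 % 4
    if step == nums and nums != n:
        n = 7 // speed
    else:
        record(12)
    if speed > 27:
        process(22)
        record(nums)
    return n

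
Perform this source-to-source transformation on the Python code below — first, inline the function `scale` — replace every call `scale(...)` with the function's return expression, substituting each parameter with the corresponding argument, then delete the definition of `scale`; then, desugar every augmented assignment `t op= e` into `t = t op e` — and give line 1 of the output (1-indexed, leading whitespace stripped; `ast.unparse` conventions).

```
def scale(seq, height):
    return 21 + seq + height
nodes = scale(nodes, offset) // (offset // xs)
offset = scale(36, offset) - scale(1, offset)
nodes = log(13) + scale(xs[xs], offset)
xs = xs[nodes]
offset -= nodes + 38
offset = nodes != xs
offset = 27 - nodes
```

nodes = (21 + nodes + offset) // (offset // xs)

Transformed code:
nodes = (21 + nodes + offset) // (offset // xs)
offset = 21 + 36 + offset - (21 + 1 + offset)
nodes = log(13) + (21 + xs[xs] + offset)
xs = xs[nodes]
offset = offset - (nodes + 38)
offset = nodes != xs
offset = 27 - nodes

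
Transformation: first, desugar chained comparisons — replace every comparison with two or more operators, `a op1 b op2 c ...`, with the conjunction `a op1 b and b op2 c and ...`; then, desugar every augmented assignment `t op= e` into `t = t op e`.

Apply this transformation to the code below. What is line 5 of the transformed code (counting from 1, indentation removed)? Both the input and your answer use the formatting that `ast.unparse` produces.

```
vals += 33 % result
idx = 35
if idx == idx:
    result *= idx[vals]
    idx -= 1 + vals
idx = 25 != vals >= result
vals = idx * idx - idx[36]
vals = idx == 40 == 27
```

idx = idx - (1 + vals)

Transformed code:
vals = vals + 33 % result
idx = 35
if idx == idx:
    result = result * idx[vals]
    idx = idx - (1 + vals)
idx = 25 != vals and vals >= result
vals = idx * idx - idx[36]
vals = idx == 40 and 40 == 27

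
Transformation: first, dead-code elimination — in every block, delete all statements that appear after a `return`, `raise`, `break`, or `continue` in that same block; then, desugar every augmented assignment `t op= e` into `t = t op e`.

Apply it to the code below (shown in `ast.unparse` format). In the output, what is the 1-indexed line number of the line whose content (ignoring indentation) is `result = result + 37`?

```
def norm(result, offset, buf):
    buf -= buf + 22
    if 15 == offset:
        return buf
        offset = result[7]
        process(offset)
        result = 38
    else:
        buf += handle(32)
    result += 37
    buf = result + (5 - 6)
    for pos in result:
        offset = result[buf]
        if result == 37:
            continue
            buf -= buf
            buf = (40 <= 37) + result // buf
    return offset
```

7

Transformed code:
def norm(result, offset, buf):
    buf = buf - (buf + 22)
    if 15 == offset:
        return buf
    else:
        buf = buf + handle(32)
    result = result + 37
    buf = result + (5 - 6)
    for pos in result:
        offset = result[buf]
        if result == 37:
            continue
    return offset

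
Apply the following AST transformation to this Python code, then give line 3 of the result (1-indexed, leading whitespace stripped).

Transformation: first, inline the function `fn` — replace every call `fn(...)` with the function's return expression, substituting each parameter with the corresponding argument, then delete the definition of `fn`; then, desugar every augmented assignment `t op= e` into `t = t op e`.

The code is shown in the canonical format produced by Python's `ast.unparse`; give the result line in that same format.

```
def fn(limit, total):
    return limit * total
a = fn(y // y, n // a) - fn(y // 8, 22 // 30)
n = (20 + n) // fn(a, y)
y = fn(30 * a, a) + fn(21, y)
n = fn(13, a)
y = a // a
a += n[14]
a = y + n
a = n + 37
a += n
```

Transformed code:
a = y // y * (n // a) - y // 8 * (22 // 30)
n = (20 + n) // (a * y)
y = 30 * a * a + 21 * y
n = 13 * a
y = a // a
a = a + n[14]
a = y + n
a = n + 37
a = a + n

y = 30 * a * a + 21 * y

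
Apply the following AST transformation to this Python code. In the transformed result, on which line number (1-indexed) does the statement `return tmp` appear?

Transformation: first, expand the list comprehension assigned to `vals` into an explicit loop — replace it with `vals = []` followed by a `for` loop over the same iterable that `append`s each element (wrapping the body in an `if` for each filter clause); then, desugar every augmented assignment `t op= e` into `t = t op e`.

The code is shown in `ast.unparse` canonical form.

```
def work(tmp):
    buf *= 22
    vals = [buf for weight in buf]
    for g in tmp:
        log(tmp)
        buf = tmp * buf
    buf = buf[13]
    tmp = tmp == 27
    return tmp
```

11

Transformed code:
def work(tmp):
    buf = buf * 22
    vals = []
    for weight in buf:
        vals.append(buf)
    for g in tmp:
        log(tmp)
        buf = tmp * buf
    buf = buf[13]
    tmp = tmp == 27
    return tmp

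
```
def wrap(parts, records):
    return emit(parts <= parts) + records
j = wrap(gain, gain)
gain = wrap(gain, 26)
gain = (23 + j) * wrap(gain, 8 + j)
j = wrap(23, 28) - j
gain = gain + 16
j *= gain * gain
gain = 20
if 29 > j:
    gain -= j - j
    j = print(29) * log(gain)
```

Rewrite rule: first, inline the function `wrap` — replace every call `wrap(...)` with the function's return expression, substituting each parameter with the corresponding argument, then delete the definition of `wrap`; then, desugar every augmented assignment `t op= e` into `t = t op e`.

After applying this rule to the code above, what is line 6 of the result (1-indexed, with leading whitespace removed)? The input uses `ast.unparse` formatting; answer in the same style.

j = j * (gain * gain)

Transformed code:
j = emit(gain <= gain) + gain
gain = emit(gain <= gain) + 26
gain = (23 + j) * (emit(gain <= gain) + (8 + j))
j = emit(23 <= 23) + 28 - j
gain = gain + 16
j = j * (gain * gain)
gain = 20
if 29 > j:
    gain = gain - (j - j)
    j = print(29) * log(gain)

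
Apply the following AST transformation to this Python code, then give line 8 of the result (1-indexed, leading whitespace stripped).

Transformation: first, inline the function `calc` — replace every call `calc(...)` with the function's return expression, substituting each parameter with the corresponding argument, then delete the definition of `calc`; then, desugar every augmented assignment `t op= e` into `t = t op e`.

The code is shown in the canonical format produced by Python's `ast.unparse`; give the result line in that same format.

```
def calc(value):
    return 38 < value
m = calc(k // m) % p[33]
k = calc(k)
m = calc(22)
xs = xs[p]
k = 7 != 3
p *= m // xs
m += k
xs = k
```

Transformed code:
m = (38 < k // m) % p[33]
k = 38 < k
m = 38 < 22
xs = xs[p]
k = 7 != 3
p = p * (m // xs)
m = m + k
xs = k

xs = k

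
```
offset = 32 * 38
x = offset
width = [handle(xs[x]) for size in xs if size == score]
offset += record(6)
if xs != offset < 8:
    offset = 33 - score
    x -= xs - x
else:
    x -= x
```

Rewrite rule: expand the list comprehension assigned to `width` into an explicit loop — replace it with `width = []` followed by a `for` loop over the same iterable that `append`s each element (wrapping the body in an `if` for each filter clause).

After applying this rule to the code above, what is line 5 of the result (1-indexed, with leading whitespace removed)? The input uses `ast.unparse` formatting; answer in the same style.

if size == score:

Transformed code:
offset = 32 * 38
x = offset
width = []
for size in xs:
    if size == score:
        width.append(handle(xs[x]))
offset += record(6)
if xs != offset < 8:
    offset = 33 - score
    x -= xs - x
else:
    x -= x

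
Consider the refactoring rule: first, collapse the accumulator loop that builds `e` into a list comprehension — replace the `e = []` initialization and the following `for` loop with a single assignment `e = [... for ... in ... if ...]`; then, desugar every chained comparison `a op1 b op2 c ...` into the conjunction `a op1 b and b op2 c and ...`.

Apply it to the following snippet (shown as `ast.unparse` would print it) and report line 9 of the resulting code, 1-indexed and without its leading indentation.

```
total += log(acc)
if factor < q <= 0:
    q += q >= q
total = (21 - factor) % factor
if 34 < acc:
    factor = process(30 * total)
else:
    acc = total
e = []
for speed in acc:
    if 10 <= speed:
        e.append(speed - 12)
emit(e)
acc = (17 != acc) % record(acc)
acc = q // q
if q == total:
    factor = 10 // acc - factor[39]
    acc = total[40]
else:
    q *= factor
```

Transformed code:
total += log(acc)
if factor < q and q <= 0:
    q += q >= q
total = (21 - factor) % factor
if 34 < acc:
    factor = process(30 * total)
else:
    acc = total
e = [speed - 12 for speed in acc if 10 <= speed]
emit(e)
acc = (17 != acc) % record(acc)
acc = q // q
if q == total:
    factor = 10 // acc - factor[39]
    acc = total[40]
else:
    q *= factor

e = [speed - 12 for speed in acc if 10 <= speed]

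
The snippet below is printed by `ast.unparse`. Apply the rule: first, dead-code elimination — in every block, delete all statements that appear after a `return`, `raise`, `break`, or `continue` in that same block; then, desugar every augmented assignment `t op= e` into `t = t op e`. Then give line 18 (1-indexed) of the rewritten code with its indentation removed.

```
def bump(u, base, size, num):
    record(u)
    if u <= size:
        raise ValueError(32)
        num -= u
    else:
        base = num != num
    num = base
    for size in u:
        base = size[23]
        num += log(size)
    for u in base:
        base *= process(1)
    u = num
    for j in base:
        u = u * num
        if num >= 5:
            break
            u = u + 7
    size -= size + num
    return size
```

size = size - (size + num)

Transformed code:
def bump(u, base, size, num):
    record(u)
    if u <= size:
        raise ValueError(32)
    else:
        base = num != num
    num = base
    for size in u:
        base = size[23]
        num = num + log(size)
    for u in base:
        base = base * process(1)
    u = num
    for j in base:
        u = u * num
        if num >= 5:
            break
    size = size - (size + num)
    return size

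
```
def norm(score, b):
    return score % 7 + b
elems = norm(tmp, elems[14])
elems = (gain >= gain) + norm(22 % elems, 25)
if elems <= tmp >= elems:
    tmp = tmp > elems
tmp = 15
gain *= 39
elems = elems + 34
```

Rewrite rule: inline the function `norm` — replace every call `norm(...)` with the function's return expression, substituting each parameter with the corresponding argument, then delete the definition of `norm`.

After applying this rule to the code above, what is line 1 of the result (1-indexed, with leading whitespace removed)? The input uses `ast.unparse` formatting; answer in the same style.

elems = tmp % 7 + elems[14]

Transformed code:
elems = tmp % 7 + elems[14]
elems = (gain >= gain) + (22 % elems % 7 + 25)
if elems <= tmp >= elems:
    tmp = tmp > elems
tmp = 15
gain *= 39
elems = elems + 34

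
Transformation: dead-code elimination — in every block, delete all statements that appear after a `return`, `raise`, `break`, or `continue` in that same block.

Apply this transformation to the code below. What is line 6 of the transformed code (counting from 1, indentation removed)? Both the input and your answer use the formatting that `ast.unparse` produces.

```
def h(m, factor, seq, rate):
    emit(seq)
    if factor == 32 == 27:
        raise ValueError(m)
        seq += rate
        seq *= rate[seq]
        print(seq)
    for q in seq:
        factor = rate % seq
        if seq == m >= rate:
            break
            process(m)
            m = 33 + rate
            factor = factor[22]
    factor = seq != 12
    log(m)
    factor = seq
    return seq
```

Transformed code:
def h(m, factor, seq, rate):
    emit(seq)
    if factor == 32 == 27:
        raise ValueError(m)
    for q in seq:
        factor = rate % seq
        if seq == m >= rate:
            break
    factor = seq != 12
    log(m)
    factor = seq
    return seq

factor = rate % seq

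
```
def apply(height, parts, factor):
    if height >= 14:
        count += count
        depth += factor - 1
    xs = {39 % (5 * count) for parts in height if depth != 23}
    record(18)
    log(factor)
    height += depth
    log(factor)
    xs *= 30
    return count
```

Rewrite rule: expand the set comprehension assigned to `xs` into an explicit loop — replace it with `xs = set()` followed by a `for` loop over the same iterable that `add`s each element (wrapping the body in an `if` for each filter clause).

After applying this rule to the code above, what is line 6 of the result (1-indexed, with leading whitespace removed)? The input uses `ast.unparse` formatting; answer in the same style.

Transformed code:
def apply(height, parts, factor):
    if height >= 14:
        count += count
        depth += factor - 1
    xs = set()
    for parts in height:
        if depth != 23:
            xs.add(39 % (5 * count))
    record(18)
    log(factor)
    height += depth
    log(factor)
    xs *= 30
    return count

for parts in height:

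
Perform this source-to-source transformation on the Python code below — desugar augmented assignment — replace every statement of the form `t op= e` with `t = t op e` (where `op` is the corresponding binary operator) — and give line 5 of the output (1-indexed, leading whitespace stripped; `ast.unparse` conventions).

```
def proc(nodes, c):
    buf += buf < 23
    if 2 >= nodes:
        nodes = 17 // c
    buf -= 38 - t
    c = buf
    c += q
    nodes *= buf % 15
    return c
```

buf = buf - (38 - t)

Transformed code:
def proc(nodes, c):
    buf = buf + (buf < 23)
    if 2 >= nodes:
        nodes = 17 // c
    buf = buf - (38 - t)
    c = buf
    c = c + q
    nodes = nodes * (buf % 15)
    return c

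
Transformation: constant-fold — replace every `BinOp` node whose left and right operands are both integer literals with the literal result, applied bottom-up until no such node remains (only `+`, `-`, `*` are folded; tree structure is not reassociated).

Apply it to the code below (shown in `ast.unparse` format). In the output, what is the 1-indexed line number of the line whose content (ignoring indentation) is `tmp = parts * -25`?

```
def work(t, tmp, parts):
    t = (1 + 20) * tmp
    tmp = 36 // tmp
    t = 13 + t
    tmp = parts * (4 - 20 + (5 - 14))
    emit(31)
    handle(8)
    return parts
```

5

Transformed code:
def work(t, tmp, parts):
    t = 21 * tmp
    tmp = 36 // tmp
    t = 13 + t
    tmp = parts * -25
    emit(31)
    handle(8)
    return parts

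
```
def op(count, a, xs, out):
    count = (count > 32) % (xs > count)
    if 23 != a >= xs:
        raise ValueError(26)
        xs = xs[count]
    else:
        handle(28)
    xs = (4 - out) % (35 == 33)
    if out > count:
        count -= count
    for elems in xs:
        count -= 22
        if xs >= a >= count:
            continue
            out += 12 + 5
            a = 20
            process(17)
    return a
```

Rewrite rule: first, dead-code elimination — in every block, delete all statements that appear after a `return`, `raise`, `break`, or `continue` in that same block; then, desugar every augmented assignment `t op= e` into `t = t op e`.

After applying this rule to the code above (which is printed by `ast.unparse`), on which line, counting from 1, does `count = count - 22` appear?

11

Transformed code:
def op(count, a, xs, out):
    count = (count > 32) % (xs > count)
    if 23 != a >= xs:
        raise ValueError(26)
    else:
        handle(28)
    xs = (4 - out) % (35 == 33)
    if out > count:
        count = count - count
    for elems in xs:
        count = count - 22
        if xs >= a >= count:
            continue
    return a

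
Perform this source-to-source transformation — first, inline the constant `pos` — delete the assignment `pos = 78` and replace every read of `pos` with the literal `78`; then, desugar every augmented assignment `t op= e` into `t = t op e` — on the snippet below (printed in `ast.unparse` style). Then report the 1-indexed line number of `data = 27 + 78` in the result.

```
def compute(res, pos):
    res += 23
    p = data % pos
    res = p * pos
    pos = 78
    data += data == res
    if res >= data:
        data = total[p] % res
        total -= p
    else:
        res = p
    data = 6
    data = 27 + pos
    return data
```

Transformed code:
def compute(res, pos):
    res = res + 23
    p = data % 78
    res = p * 78
    data = data + (data == res)
    if res >= data:
        data = total[p] % res
        total = total - p
    else:
        res = p
    data = 6
    data = 27 + 78
    return data

12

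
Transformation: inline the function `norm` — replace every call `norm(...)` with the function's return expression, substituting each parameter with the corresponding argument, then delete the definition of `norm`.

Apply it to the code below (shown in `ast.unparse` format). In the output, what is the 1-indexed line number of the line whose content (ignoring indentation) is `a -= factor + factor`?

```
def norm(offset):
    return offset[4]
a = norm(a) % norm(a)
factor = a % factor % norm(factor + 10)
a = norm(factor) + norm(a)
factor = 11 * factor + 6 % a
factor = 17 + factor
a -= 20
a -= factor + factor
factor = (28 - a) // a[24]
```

Transformed code:
a = a[4] % a[4]
factor = a % factor % (factor + 10)[4]
a = factor[4] + a[4]
factor = 11 * factor + 6 % a
factor = 17 + factor
a -= 20
a -= factor + factor
factor = (28 - a) // a[24]

7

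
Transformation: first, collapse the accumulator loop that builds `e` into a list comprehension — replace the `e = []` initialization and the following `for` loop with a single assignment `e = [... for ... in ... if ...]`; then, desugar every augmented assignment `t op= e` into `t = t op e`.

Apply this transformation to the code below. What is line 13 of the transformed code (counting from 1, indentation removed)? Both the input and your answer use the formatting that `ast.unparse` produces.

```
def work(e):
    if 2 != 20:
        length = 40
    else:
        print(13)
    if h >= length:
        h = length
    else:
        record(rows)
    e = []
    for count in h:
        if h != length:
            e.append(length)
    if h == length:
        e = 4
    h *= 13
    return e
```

h = h * 13

Transformed code:
def work(e):
    if 2 != 20:
        length = 40
    else:
        print(13)
    if h >= length:
        h = length
    else:
        record(rows)
    e = [length for count in h if h != length]
    if h == length:
        e = 4
    h = h * 13
    return e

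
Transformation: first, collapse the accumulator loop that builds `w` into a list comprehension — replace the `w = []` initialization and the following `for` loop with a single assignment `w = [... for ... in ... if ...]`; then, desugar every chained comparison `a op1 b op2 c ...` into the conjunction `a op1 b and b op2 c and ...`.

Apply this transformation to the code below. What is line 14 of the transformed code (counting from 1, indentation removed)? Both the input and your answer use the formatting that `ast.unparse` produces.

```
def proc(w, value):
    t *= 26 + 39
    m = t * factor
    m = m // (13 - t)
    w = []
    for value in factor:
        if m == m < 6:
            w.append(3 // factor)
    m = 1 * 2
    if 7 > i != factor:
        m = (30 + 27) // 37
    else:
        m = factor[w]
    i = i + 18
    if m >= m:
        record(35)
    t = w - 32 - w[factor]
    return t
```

t = w - 32 - w[factor]

Transformed code:
def proc(w, value):
    t *= 26 + 39
    m = t * factor
    m = m // (13 - t)
    w = [3 // factor for value in factor if m == m and m < 6]
    m = 1 * 2
    if 7 > i and i != factor:
        m = (30 + 27) // 37
    else:
        m = factor[w]
    i = i + 18
    if m >= m:
        record(35)
    t = w - 32 - w[factor]
    return t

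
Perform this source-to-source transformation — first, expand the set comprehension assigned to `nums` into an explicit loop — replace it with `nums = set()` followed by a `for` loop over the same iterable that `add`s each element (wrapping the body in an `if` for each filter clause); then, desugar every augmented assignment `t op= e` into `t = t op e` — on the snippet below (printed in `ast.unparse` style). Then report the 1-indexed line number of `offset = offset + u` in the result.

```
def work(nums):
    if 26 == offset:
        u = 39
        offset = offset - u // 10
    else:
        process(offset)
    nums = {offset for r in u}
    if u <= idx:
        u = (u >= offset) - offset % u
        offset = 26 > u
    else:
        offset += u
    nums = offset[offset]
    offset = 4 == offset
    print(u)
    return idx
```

14

Transformed code:
def work(nums):
    if 26 == offset:
        u = 39
        offset = offset - u // 10
    else:
        process(offset)
    nums = set()
    for r in u:
        nums.add(offset)
    if u <= idx:
        u = (u >= offset) - offset % u
        offset = 26 > u
    else:
        offset = offset + u
    nums = offset[offset]
    offset = 4 == offset
    print(u)
    return idx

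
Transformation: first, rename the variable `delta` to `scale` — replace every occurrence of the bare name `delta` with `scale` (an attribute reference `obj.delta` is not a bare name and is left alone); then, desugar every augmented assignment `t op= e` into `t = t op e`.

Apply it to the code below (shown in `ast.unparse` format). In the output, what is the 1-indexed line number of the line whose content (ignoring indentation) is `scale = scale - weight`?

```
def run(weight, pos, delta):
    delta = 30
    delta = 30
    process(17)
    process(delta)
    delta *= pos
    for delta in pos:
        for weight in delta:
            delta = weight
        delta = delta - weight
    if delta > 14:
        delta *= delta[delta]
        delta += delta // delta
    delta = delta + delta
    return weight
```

10

Transformed code:
def run(weight, pos, scale):
    scale = 30
    scale = 30
    process(17)
    process(scale)
    scale = scale * pos
    for scale in pos:
        for weight in scale:
            scale = weight
        scale = scale - weight
    if scale > 14:
        scale = scale * scale[scale]
        scale = scale + scale // scale
    scale = scale + scale
    return weight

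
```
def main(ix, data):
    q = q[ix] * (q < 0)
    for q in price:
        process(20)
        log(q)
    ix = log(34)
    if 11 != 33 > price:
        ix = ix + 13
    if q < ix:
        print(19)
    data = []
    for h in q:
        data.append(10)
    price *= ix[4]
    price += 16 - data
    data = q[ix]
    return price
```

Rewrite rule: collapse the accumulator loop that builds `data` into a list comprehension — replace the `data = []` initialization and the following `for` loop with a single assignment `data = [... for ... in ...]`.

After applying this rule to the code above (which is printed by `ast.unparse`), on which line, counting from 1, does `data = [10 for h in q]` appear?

Transformed code:
def main(ix, data):
    q = q[ix] * (q < 0)
    for q in price:
        process(20)
        log(q)
    ix = log(34)
    if 11 != 33 > price:
        ix = ix + 13
    if q < ix:
        print(19)
    data = [10 for h in q]
    price *= ix[4]
    price += 16 - data
    data = q[ix]
    return price

11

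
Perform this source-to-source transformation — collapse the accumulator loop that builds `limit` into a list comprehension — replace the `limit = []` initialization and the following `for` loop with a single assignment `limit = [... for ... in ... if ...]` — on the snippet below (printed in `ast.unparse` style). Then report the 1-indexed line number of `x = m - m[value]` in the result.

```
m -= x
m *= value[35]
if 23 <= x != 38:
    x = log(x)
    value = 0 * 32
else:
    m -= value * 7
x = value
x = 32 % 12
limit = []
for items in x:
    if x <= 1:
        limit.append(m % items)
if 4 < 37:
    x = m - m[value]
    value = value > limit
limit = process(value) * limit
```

Transformed code:
m -= x
m *= value[35]
if 23 <= x != 38:
    x = log(x)
    value = 0 * 32
else:
    m -= value * 7
x = value
x = 32 % 12
limit = [m % items for items in x if x <= 1]
if 4 < 37:
    x = m - m[value]
    value = value > limit
limit = process(value) * limit

12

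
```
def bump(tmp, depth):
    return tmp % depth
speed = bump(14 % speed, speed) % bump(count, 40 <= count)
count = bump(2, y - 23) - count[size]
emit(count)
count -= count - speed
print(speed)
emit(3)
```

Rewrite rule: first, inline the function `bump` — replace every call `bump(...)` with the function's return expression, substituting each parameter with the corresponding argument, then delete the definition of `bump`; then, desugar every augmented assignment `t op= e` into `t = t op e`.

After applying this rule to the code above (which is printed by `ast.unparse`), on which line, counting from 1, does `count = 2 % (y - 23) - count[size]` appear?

2

Transformed code:
speed = 14 % speed % speed % (count % (40 <= count))
count = 2 % (y - 23) - count[size]
emit(count)
count = count - (count - speed)
print(speed)
emit(3)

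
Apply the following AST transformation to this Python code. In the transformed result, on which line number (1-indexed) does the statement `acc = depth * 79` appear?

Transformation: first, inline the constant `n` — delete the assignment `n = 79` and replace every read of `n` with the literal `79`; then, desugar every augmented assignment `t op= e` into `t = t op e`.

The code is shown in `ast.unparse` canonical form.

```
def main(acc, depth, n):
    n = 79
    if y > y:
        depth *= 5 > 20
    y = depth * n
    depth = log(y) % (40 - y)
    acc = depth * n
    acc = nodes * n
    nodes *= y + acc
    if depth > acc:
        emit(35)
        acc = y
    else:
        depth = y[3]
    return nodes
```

Transformed code:
def main(acc, depth, n):
    if y > y:
        depth = depth * (5 > 20)
    y = depth * 79
    depth = log(y) % (40 - y)
    acc = depth * 79
    acc = nodes * 79
    nodes = nodes * (y + acc)
    if depth > acc:
        emit(35)
        acc = y
    else:
        depth = y[3]
    return nodes

6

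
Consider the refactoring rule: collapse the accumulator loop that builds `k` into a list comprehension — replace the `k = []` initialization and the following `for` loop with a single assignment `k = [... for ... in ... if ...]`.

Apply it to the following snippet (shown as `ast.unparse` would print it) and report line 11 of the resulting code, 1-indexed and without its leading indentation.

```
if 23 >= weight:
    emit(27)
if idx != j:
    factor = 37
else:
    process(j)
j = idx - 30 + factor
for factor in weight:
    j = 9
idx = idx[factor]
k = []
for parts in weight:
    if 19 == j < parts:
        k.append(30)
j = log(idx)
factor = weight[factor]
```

k = [30 for parts in weight if 19 == j < parts]

Transformed code:
if 23 >= weight:
    emit(27)
if idx != j:
    factor = 37
else:
    process(j)
j = idx - 30 + factor
for factor in weight:
    j = 9
idx = idx[factor]
k = [30 for parts in weight if 19 == j < parts]
j = log(idx)
factor = weight[factor]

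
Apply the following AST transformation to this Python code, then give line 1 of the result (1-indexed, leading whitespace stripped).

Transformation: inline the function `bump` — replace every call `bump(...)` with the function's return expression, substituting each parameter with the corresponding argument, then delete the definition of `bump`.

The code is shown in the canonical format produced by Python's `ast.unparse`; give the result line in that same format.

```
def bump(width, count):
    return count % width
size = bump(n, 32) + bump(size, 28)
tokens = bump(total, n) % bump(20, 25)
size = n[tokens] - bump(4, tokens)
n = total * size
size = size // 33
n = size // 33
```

size = 32 % n + 28 % size

Transformed code:
size = 32 % n + 28 % size
tokens = n % total % (25 % 20)
size = n[tokens] - tokens % 4
n = total * size
size = size // 33
n = size // 33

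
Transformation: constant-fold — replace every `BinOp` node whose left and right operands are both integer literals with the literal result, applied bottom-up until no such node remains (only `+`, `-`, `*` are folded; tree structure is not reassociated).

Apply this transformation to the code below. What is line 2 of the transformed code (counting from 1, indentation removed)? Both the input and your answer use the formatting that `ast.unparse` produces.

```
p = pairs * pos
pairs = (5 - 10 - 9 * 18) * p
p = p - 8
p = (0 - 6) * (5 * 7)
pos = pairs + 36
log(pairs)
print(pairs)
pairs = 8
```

Transformed code:
p = pairs * pos
pairs = -167 * p
p = p - 8
p = -210
pos = pairs + 36
log(pairs)
print(pairs)
pairs = 8

pairs = -167 * p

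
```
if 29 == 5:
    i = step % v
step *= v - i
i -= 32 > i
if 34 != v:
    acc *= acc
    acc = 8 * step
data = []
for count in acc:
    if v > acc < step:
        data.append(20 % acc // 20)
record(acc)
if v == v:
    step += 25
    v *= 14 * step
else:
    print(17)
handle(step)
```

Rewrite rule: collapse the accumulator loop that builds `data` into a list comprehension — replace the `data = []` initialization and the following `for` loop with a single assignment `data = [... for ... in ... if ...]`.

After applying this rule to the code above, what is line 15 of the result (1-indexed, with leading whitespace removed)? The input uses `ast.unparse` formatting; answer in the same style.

Transformed code:
if 29 == 5:
    i = step % v
step *= v - i
i -= 32 > i
if 34 != v:
    acc *= acc
    acc = 8 * step
data = [20 % acc // 20 for count in acc if v > acc < step]
record(acc)
if v == v:
    step += 25
    v *= 14 * step
else:
    print(17)
handle(step)

handle(step)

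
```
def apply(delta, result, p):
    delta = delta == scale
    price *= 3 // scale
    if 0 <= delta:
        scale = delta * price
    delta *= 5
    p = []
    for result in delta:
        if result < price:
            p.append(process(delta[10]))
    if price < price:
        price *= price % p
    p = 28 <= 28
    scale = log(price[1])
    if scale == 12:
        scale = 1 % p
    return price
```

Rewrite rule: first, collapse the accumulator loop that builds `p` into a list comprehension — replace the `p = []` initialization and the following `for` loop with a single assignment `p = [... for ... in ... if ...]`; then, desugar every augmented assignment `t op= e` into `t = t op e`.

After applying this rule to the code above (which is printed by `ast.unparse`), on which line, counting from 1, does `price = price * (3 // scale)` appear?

3

Transformed code:
def apply(delta, result, p):
    delta = delta == scale
    price = price * (3 // scale)
    if 0 <= delta:
        scale = delta * price
    delta = delta * 5
    p = [process(delta[10]) for result in delta if result < price]
    if price < price:
        price = price * (price % p)
    p = 28 <= 28
    scale = log(price[1])
    if scale == 12:
        scale = 1 % p
    return price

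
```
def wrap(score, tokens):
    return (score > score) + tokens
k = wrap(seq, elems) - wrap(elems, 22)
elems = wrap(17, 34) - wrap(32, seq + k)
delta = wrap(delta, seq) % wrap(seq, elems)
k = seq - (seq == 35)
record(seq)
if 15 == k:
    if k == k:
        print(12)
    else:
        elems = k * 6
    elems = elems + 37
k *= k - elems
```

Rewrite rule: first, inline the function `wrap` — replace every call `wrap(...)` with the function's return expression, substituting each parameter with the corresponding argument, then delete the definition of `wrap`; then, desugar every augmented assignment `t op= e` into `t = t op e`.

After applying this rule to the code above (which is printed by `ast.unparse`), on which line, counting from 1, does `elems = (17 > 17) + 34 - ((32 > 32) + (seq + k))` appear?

2

Transformed code:
k = (seq > seq) + elems - ((elems > elems) + 22)
elems = (17 > 17) + 34 - ((32 > 32) + (seq + k))
delta = ((delta > delta) + seq) % ((seq > seq) + elems)
k = seq - (seq == 35)
record(seq)
if 15 == k:
    if k == k:
        print(12)
    else:
        elems = k * 6
    elems = elems + 37
k = k * (k - elems)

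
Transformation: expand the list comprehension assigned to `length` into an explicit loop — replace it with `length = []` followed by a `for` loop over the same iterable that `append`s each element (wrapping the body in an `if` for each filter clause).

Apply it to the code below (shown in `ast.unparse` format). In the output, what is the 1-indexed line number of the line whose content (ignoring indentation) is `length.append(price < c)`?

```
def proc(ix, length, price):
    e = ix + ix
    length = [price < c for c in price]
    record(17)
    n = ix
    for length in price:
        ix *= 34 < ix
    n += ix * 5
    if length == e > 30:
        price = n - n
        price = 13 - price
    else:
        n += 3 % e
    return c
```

Transformed code:
def proc(ix, length, price):
    e = ix + ix
    length = []
    for c in price:
        length.append(price < c)
    record(17)
    n = ix
    for length in price:
        ix *= 34 < ix
    n += ix * 5
    if length == e > 30:
        price = n - n
        price = 13 - price
    else:
        n += 3 % e
    return c

5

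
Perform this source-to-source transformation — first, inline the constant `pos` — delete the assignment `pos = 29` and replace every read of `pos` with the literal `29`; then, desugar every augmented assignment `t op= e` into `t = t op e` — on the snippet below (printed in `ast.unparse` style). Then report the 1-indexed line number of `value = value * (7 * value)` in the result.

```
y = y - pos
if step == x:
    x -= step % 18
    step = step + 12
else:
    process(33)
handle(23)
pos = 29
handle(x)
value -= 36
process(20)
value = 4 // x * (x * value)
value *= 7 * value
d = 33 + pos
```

Transformed code:
y = y - 29
if step == x:
    x = x - step % 18
    step = step + 12
else:
    process(33)
handle(23)
handle(x)
value = value - 36
process(20)
value = 4 // x * (x * value)
value = value * (7 * value)
d = 33 + 29

12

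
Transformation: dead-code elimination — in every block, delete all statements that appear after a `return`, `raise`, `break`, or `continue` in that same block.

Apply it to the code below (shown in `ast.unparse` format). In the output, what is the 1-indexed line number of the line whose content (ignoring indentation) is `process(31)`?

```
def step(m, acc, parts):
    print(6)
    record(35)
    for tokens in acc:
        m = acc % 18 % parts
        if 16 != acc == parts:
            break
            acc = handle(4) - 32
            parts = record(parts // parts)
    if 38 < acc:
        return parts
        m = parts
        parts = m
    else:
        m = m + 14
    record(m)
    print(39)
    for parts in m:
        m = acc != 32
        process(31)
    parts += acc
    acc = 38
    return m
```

Transformed code:
def step(m, acc, parts):
    print(6)
    record(35)
    for tokens in acc:
        m = acc % 18 % parts
        if 16 != acc == parts:
            break
    if 38 < acc:
        return parts
    else:
        m = m + 14
    record(m)
    print(39)
    for parts in m:
        m = acc != 32
        process(31)
    parts += acc
    acc = 38
    return m

16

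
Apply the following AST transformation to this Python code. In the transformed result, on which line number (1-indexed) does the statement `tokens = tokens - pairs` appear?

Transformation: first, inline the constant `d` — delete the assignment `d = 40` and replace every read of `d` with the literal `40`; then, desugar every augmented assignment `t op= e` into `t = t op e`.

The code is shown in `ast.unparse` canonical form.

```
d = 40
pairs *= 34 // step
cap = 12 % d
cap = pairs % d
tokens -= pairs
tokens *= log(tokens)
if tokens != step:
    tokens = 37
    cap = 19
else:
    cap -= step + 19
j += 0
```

4

Transformed code:
pairs = pairs * (34 // step)
cap = 12 % 40
cap = pairs % 40
tokens = tokens - pairs
tokens = tokens * log(tokens)
if tokens != step:
    tokens = 37
    cap = 19
else:
    cap = cap - (step + 19)
j = j + 0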